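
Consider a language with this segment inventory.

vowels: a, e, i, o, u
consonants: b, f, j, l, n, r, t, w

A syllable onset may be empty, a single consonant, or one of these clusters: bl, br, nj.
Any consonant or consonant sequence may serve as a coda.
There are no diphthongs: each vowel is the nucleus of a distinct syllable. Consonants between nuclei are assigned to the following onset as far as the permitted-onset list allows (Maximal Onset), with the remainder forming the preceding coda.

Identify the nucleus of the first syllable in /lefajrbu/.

e

Vowels present: e, a, u; each is a nucleus, giving 3 syllables.
The first nucleus (vowel 1 from the left) is /e/.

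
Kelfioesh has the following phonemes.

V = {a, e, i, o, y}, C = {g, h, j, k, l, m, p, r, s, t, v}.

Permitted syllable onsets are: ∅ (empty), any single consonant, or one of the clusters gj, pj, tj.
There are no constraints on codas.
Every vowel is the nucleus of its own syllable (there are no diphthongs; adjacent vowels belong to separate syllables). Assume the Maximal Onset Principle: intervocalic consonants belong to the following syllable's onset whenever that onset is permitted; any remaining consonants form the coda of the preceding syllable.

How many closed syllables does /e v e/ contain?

0

Vowels present: e, e; each is a nucleus, giving 2 syllables.
σ1/σ2 boundary: /v/ → onset of the next syllable (single consonants are always licit onsets).
Putting it together: e.ve.
Classifying each syllable: /e/ (open), /ve/ (open).
Closed syllables: 0.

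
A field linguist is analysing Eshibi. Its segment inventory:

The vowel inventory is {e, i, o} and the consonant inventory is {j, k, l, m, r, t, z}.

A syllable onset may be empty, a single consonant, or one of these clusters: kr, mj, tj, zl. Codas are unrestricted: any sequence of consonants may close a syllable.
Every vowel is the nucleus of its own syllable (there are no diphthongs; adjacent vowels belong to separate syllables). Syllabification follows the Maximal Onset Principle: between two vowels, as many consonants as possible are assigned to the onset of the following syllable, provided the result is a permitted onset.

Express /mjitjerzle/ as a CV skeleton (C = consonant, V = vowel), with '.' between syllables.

The vowels are i, e, e — 3 nuclei, so 3 syllables.
/i…e/ gap (V1→V2): /tj/ — entire cluster is a permitted onset → onset /tj/, coda ∅.
/e…e/ gap (V2→V3): /rzl/ splits as /r/ + /zl/ (/zl/ is the longest suffix that is a licit onset).
So the parse is mji.tjer.zle.
Mapping each syllable to C/V: /mji/ → CCV, /tjer/ → CCVC, /zle/ → CCV.

CCV.CCVC.CCV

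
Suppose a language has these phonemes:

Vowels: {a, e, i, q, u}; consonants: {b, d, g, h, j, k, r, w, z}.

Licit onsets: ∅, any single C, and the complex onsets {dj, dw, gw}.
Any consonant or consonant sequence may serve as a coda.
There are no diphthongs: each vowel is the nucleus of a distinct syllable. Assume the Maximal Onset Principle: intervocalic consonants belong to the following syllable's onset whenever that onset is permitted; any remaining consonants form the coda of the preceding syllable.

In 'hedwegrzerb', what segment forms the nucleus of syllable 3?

Nuclei (vowels): e, e, e → 3 syllables.
The third nucleus (vowel 3 from the left) is /e/.

e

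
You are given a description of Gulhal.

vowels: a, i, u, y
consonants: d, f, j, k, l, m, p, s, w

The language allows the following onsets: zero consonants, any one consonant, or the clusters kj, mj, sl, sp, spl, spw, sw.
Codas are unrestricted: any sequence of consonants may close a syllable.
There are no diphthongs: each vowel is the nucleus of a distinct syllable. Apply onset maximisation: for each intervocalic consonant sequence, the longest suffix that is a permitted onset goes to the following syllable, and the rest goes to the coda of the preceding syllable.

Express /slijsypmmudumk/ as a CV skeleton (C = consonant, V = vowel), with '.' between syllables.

Nuclei (vowels): i, y, u, u → 4 syllables.
V1 /i/ – V2 /y/: cluster /js/ — the longest permitted-onset suffix is /s/; onset = /s/, preceding coda = /j/.
V2 /y/ – V3 /u/: cluster /pmm/ — the longest permitted-onset suffix is /m/; onset = /m/, preceding coda = /pm/.
V3 /u/ – V4 /u/: /d/ → onset of the next syllable (single consonants are always licit onsets).
Syllabification: slij.sypm.mu.dumk.
Mapping each syllable to C/V: /slij/ → CCVC, /sypm/ → CVCC, /mu/ → CV, /dumk/ → CVCC.

CCVC.CVCC.CV.CVCC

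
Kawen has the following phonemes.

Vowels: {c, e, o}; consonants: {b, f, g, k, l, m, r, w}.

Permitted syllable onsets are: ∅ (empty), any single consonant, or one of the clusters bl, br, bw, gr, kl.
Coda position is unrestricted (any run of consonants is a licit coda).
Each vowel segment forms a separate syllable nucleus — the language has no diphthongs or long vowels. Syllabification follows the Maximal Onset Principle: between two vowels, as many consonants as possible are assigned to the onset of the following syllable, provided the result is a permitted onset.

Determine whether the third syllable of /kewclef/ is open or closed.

closed

The vowels are e, c, e — 3 nuclei, so 3 syllables.
σ1/σ2 boundary: /w/ is a single consonant, so it becomes the next onset.
σ2/σ3 boundary: /l/ → onset of the next syllable (single consonants are always licit onsets).
Result: ke.wc.lef.
Syllable 3 is /lef/ with coda /f/, so it is closed.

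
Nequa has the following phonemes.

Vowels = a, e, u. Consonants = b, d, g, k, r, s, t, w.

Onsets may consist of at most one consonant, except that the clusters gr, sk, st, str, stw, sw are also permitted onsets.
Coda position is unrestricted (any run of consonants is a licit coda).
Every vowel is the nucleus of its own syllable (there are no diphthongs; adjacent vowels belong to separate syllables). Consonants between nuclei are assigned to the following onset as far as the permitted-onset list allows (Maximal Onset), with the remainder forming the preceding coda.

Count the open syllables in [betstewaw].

Vowels present: e, e, a; each is a nucleus, giving 3 syllables.
/e…e/ gap (V1→V2): cluster /tst/ — the longest permitted-onset suffix is /st/; onset = /st/, preceding coda = /t/.
/e…a/ gap (V2→V3): just /w/ — single C goes to the following onset.
So the parse is bet.ste.waw.
Classifying each syllable: /bet/ (closed), /ste/ (open), /waw/ (closed).
Open syllables: 1.

1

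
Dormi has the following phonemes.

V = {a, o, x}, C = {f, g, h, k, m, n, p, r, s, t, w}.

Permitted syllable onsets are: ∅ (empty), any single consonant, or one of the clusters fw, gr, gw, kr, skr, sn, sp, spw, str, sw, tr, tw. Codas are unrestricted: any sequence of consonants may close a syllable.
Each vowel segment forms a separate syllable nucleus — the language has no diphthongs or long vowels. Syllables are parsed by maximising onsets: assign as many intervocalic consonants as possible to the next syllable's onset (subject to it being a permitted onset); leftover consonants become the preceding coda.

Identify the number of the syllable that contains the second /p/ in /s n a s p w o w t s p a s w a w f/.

3

Nuclei (vowels): a, o, a, a → 4 syllables.
/a…o/ gap (V1→V2): /spw/ — entire cluster is a permitted onset → onset /spw/, coda ∅.
/o…a/ gap (V2→V3): /wtsp/; trying suffixes from longest down, /sp/ is the first permitted one, so coda /wt/ | onset /sp/.
/a…a/ gap (V3→V4): /sw/ — entire cluster is a permitted onset → onset /sw/, coda ∅.
Putting it together: sna.spwowt.spa.swawf.
The second /p/ is in the onset of syllable 3 (/spa/).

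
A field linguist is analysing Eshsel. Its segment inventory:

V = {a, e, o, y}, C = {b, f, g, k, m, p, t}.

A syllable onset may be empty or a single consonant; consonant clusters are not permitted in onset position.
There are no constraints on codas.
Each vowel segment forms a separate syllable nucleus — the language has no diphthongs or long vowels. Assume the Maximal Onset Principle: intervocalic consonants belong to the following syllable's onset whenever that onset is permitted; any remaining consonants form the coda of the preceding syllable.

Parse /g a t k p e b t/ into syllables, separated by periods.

The vowels are a, e — 2 nuclei, so 2 syllables.
V1 /a/ – V2 /e/: /tkp/; trying suffixes from longest down, /p/ is the first permitted one, so coda /tk/ | onset /p/.

gatk.pebt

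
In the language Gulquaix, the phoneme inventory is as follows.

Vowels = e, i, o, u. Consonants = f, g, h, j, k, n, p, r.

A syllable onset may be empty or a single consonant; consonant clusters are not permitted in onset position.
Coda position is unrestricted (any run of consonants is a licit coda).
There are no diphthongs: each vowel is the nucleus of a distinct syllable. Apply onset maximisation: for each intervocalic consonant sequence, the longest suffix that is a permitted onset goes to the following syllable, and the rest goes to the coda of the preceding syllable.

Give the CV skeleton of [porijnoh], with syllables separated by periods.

CV.CVC.CVC

Nuclei (vowels): o, i, o → 3 syllables.
Between /o/ (V1) and /i/ (V2): /r/ is a single consonant, so it becomes the next onset.
Between /i/ (V2) and /o/ (V3): /jn/; trying suffixes from longest down, /n/ is the first permitted one, so coda /j/ | onset /n/.
Result: po.rij.noh.
Mapping each syllable to C/V: /po/ → CV, /rij/ → CVC, /noh/ → CVC.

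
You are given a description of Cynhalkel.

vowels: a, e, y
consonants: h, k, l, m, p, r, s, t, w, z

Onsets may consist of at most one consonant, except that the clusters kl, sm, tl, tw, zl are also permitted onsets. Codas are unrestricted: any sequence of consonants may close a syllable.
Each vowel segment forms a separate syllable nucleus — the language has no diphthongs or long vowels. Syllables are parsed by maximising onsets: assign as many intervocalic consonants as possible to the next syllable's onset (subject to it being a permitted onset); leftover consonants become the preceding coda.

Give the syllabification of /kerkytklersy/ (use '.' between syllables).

ker.kyt.kler.sy

Vowels present: e, y, e, y; each is a nucleus, giving 4 syllables.
V1 /e/ – V2 /y/: cluster /rk/ — the longest permitted-onset suffix is /k/; onset = /k/, preceding coda = /r/.
V2 /y/ – V3 /e/: cluster /tkl/ — the longest permitted-onset suffix is /kl/; onset = /kl/, preceding coda = /t/.
V3 /e/ – V4 /y/: /rs/ splits as /r/ + /s/ (/s/ is the longest suffix that is a licit onset).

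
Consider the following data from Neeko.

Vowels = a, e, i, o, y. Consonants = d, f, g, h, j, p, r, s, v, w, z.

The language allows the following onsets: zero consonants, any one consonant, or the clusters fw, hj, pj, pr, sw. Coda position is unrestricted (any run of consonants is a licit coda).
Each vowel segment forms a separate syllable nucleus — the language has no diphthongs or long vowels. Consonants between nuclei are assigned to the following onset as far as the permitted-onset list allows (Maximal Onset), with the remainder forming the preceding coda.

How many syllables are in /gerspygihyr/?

4

Vowels present: e, y, i, y; each is a nucleus, giving 4 syllables.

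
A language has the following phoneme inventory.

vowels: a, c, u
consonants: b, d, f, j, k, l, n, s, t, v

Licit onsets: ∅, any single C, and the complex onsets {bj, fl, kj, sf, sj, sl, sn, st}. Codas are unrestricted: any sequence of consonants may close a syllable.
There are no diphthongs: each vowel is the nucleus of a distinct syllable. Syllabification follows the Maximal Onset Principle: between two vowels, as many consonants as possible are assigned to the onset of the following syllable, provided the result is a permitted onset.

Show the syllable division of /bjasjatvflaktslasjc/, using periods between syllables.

Vowels present: a, a, a, a, c; each is a nucleus, giving 5 syllables.
σ1/σ2 boundary: /sj/ — entire cluster is a permitted onset → onset /sj/, coda ∅.
σ2/σ3 boundary: /tvfl/ splits as /tv/ + /fl/ (/fl/ is the longest suffix that is a licit onset).
σ3/σ4 boundary: /ktsl/ splits as /kt/ + /sl/ (/sl/ is the longest suffix that is a licit onset).
σ4/σ5 boundary: cluster /sj/ — /sj/ is itself a permitted onset, so the whole cluster goes right; preceding coda = ∅.

bja.sjatv.flakt.sla.sjc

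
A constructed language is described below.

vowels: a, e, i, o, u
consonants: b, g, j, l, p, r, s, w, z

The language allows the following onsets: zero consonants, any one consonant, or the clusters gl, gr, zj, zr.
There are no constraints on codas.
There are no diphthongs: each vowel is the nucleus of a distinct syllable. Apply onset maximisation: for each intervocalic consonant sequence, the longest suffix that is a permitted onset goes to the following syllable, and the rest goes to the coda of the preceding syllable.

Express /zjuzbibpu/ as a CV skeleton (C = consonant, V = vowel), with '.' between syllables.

The vowels are u, i, u — 3 nuclei, so 3 syllables.
Between /u/ (V1) and /i/ (V2): /zb/; trying suffixes from longest down, /b/ is the first permitted one, so coda /z/ | onset /b/.
Between /i/ (V2) and /u/ (V3): cluster /bp/ — the longest permitted-onset suffix is /p/; onset = /p/, preceding coda = /b/.
Syllabification: zjuz.bib.pu.
Mapping each syllable to C/V: /zjuz/ → CCVC, /bib/ → CVC, /pu/ → CV.

CCVC.CVC.CV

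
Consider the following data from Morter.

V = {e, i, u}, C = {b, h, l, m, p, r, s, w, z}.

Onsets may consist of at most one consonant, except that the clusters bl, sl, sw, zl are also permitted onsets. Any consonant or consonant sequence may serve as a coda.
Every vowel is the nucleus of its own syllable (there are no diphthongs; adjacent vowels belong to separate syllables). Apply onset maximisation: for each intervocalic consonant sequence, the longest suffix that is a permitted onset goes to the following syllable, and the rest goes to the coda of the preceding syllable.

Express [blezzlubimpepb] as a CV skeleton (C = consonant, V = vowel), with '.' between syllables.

Vowels present: e, u, i, e; each is a nucleus, giving 4 syllables.
Between /e/ (V1) and /u/ (V2): /zzl/; trying suffixes from longest down, /zl/ is the first permitted one, so coda /z/ | onset /zl/.
Between /u/ (V2) and /i/ (V3): /b/ → onset of the next syllable (single consonants are always licit onsets).
Between /i/ (V3) and /e/ (V4): /mp/ splits as /m/ + /p/ (/p/ is the longest suffix that is a licit onset).
Syllabification: blez.zlu.bim.pepb.
Mapping each syllable to C/V: /blez/ → CCVC, /zlu/ → CCV, /bim/ → CVC, /pepb/ → CVCC.

CCVC.CCV.CVC.CVCC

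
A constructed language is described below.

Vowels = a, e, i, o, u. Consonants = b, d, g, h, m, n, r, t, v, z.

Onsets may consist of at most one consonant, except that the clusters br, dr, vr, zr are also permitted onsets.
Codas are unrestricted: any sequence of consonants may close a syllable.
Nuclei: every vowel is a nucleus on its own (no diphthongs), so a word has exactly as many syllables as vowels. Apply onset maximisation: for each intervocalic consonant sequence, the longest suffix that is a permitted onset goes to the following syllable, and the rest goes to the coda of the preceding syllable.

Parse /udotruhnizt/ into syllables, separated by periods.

u.dot.ruh.nizt

Vowels present: u, o, u, i; each is a nucleus, giving 4 syllables.
σ1/σ2 boundary: /d/ is a single consonant, so it becomes the next onset.
σ2/σ3 boundary: cluster /tr/ — the longest permitted-onset suffix is /r/; onset = /r/, preceding coda = /t/.
σ3/σ4 boundary: /hn/ splits as /h/ + /n/ (/n/ is the longest suffix that is a licit onset).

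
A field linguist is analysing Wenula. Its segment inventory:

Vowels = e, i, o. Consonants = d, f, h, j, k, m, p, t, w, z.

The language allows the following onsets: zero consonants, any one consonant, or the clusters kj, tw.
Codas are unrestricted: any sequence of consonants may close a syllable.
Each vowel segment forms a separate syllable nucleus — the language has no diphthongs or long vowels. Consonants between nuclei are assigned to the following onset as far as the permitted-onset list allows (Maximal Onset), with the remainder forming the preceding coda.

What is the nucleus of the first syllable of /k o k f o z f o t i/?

o

Nuclei (vowels): o, o, o, i → 4 syllables.
The first nucleus (vowel 1 from the left) is /o/.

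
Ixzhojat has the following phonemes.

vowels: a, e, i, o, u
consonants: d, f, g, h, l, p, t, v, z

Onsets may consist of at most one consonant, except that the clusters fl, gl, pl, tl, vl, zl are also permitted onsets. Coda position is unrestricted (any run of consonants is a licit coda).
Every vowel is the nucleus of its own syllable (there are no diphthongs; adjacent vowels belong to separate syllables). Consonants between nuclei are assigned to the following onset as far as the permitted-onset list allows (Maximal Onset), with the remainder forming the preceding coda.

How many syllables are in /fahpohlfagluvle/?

5

Vowels present: a, o, a, u, e; each is a nucleus, giving 5 syllables.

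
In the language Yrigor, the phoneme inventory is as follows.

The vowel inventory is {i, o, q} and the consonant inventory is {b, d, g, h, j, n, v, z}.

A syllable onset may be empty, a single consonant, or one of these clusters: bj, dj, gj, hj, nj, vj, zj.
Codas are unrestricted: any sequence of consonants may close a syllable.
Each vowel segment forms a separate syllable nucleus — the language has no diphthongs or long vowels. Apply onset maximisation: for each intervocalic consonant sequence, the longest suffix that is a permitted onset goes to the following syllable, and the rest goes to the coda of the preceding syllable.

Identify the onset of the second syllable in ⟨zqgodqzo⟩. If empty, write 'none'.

Vowels present: q, o, q, o; each is a nucleus, giving 4 syllables.
Between /q/ (V1) and /o/ (V2): /g/ is a single consonant, so it becomes the next onset.
Between /o/ (V2) and /q/ (V3): /d/ is a single consonant, so it becomes the next onset.
Between /q/ (V3) and /o/ (V4): just /z/ — single C goes to the following onset.
Putting it together: zq.go.dq.zo.
Syllable 2 is /go/: onset /g/, nucleus /o/, coda ∅.

g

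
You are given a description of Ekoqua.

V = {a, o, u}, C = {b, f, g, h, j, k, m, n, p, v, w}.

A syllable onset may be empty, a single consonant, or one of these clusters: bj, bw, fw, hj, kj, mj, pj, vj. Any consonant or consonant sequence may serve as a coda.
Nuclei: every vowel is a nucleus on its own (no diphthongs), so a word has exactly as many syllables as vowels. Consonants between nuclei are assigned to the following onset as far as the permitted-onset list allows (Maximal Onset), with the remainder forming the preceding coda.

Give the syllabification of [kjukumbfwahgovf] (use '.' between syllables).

The vowels are u, u, a, o — 4 nuclei, so 4 syllables.
/u…u/ gap (V1→V2): just /k/ — single C goes to the following onset.
/u…a/ gap (V2→V3): cluster /mbfw/ — the longest permitted-onset suffix is /fw/; onset = /fw/, preceding coda = /mb/.
/a…o/ gap (V3→V4): /hg/ — longest licit onset from the right is /g/, leaving /h/ as coda.

kju.kumb.fwah.govf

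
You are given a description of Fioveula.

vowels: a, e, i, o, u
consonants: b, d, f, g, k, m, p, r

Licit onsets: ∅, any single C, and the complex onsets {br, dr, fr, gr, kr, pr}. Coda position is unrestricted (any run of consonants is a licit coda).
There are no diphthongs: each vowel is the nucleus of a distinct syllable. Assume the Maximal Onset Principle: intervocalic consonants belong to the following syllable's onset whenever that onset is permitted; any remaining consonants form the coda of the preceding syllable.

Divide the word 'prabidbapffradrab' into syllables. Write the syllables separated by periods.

pra.bid.bapf.fra.drab

Vowels present: a, i, a, a, a; each is a nucleus, giving 5 syllables.
V1 /a/ – V2 /i/: /b/ → onset of the next syllable (single consonants are always licit onsets).
V2 /i/ – V3 /a/: cluster /db/ — the longest permitted-onset suffix is /b/; onset = /b/, preceding coda = /d/.
V3 /a/ – V4 /a/: cluster /pffr/ — the longest permitted-onset suffix is /fr/; onset = /fr/, preceding coda = /pf/.
V4 /a/ – V5 /a/: /dr/ — entire cluster is a permitted onset → onset /dr/, coda ∅.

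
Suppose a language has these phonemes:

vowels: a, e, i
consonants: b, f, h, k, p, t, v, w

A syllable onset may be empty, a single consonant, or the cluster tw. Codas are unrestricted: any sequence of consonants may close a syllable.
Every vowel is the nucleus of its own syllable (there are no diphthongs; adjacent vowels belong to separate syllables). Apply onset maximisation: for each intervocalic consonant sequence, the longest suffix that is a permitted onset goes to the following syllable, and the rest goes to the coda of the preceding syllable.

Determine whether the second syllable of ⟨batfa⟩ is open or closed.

Nuclei (vowels): a, a → 2 syllables.
/a…a/ gap (V1→V2): /tf/; trying suffixes from longest down, /f/ is the first permitted one, so coda /t/ | onset /f/.
Syllabification: bat.fa.
Syllable 2 is /fa/; it ends in its nucleus with no coda, so it is open.

open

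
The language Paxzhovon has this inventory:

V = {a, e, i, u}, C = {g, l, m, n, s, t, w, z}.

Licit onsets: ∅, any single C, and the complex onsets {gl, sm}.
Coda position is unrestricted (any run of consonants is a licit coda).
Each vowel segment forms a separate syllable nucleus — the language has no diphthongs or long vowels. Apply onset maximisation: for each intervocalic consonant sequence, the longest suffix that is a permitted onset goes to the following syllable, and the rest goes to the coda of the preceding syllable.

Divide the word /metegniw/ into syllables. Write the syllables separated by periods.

me.teg.niw

The vowels are e, e, i — 3 nuclei, so 3 syllables.
V1 /e/ – V2 /e/: /t/ → onset of the next syllable (single consonants are always licit onsets).
V2 /e/ – V3 /i/: cluster /gn/ — the longest permitted-onset suffix is /n/; onset = /n/, preceding coda = /g/.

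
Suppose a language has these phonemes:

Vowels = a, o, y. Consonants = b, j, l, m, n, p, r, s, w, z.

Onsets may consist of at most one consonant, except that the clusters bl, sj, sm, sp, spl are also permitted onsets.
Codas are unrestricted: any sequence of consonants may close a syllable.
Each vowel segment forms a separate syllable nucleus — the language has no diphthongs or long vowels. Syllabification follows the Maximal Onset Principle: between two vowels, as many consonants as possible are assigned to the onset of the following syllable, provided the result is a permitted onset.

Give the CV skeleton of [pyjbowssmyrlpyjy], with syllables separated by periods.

Vowels present: y, o, y, y, y; each is a nucleus, giving 5 syllables.
/y…o/ gap (V1→V2): /jb/ — longest licit onset from the right is /b/, leaving /j/ as coda.
/o…y/ gap (V2→V3): /wssm/ — longest licit onset from the right is /sm/, leaving /ws/ as coda.
/y…y/ gap (V3→V4): /rlp/ splits as /rl/ + /p/ (/p/ is the longest suffix that is a licit onset).
/y…y/ gap (V4→V5): just /j/ — single C goes to the following onset.
Syllabification: pyj.bows.smyrl.py.jy.
Mapping each syllable to C/V: /pyj/ → CVC, /bows/ → CVCC, /smyrl/ → CCVCC, /py/ → CV, /jy/ → CV.

CVC.CVCC.CCVCC.CV.CV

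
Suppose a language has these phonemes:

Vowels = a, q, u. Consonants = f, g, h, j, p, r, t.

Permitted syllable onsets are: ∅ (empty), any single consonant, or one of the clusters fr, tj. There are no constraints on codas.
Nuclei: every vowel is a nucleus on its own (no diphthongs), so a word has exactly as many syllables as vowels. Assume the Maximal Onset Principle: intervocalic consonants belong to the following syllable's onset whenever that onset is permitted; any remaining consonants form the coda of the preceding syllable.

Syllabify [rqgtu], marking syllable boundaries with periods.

rqg.tu

Vowels present: q, u; each is a nucleus, giving 2 syllables.
/q…u/ gap (V1→V2): /gt/ splits as /g/ + /t/ (/t/ is the longest suffix that is a licit onset).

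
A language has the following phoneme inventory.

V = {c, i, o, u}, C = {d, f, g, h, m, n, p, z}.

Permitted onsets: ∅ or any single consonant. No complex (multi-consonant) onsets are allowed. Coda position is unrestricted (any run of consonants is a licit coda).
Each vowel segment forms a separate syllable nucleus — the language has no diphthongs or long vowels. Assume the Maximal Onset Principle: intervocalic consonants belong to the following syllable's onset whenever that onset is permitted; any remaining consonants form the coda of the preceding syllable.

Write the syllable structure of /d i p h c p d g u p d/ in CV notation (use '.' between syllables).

CVC.CVCC.CVCC

Nuclei (vowels): i, c, u → 3 syllables.
V1 /i/ – V2 /c/: /ph/; trying suffixes from longest down, /h/ is the first permitted one, so coda /p/ | onset /h/.
V2 /c/ – V3 /u/: cluster /pdg/ — the longest permitted-onset suffix is /g/; onset = /g/, preceding coda = /pd/.
Syllabification: dip.hcpd.gupd.
Mapping each syllable to C/V: /dip/ → CVC, /hcpd/ → CVCC, /gupd/ → CVCC.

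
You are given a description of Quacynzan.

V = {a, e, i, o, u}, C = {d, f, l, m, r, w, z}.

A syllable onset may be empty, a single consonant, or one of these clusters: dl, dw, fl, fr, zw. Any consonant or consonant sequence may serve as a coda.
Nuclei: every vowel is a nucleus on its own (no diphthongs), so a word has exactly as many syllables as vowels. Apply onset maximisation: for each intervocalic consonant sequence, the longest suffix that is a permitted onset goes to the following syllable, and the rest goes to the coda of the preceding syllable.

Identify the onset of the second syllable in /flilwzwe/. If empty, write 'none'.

zw

Nuclei (vowels): i, e → 2 syllables.
V1 /i/ – V2 /e/: /lwzw/ splits as /lw/ + /zw/ (/zw/ is the longest suffix that is a licit onset).
Syllabification: flilw.zwe.
Syllable 2 is /zwe/: onset /zw/, nucleus /e/, coda ∅.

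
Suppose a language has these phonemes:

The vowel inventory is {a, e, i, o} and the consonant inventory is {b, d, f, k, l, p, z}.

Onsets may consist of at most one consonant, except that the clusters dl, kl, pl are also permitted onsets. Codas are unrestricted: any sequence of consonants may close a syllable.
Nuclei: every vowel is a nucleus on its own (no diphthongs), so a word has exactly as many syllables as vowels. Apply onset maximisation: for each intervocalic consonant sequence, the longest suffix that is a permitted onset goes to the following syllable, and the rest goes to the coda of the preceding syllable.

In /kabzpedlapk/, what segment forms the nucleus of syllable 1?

Nuclei (vowels): a, e, a → 3 syllables.
The first nucleus (vowel 1 from the left) is /a/.

a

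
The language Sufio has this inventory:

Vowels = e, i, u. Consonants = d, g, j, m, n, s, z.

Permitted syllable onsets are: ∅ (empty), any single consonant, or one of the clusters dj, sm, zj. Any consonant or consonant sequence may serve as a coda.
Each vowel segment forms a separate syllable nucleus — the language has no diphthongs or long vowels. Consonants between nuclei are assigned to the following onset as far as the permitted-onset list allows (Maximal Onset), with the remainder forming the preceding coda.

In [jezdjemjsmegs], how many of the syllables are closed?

Nuclei (vowels): e, e, e → 3 syllables.
Between /e/ (V1) and /e/ (V2): /zdj/ — longest licit onset from the right is /dj/, leaving /z/ as coda.
Between /e/ (V2) and /e/ (V3): cluster /mjsm/ — the longest permitted-onset suffix is /sm/; onset = /sm/, preceding coda = /mj/.
Result: jez.djemj.smegs.
Classifying each syllable: /jez/ (closed), /djemj/ (closed), /smegs/ (closed).
Closed syllables: 3.

3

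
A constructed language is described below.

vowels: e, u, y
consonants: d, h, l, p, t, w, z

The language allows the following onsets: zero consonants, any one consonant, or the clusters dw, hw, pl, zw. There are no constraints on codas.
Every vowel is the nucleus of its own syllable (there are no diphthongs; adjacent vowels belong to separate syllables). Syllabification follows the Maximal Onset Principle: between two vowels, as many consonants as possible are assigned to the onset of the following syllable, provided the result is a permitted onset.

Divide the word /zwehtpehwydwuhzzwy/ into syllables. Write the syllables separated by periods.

zweht.pe.hwy.dwuhz.zwy

The vowels are e, e, y, u, y — 5 nuclei, so 5 syllables.
Between /e/ (V1) and /e/ (V2): /htp/; trying suffixes from longest down, /p/ is the first permitted one, so coda /ht/ | onset /p/.
Between /e/ (V2) and /y/ (V3): cluster /hw/ — /hw/ is itself a permitted onset, so the whole cluster goes right; preceding coda = ∅.
Between /y/ (V3) and /u/ (V4): /dw/ is a licit onset in full, so it all attaches to the next syllable.
Between /u/ (V4) and /y/ (V5): /hzzw/; trying suffixes from longest down, /zw/ is the first permitted one, so coda /hz/ | onset /zw/.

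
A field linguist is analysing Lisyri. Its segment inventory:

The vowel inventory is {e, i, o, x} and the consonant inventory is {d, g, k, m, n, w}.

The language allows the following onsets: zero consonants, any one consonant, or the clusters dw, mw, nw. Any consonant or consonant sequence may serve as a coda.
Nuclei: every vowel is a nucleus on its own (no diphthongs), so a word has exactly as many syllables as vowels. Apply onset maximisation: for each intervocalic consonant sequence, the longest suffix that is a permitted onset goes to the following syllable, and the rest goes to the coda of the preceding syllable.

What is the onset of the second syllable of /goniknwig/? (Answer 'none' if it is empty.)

The vowels are o, i, i — 3 nuclei, so 3 syllables.
/o…i/ gap (V1→V2): /n/ is a single consonant, so it becomes the next onset.
/i…i/ gap (V2→V3): /knw/ splits as /k/ + /nw/ (/nw/ is the longest suffix that is a licit onset).
Result: go.nik.nwig.
Syllable 2 is /nik/: onset /n/, nucleus /i/, coda /k/.

n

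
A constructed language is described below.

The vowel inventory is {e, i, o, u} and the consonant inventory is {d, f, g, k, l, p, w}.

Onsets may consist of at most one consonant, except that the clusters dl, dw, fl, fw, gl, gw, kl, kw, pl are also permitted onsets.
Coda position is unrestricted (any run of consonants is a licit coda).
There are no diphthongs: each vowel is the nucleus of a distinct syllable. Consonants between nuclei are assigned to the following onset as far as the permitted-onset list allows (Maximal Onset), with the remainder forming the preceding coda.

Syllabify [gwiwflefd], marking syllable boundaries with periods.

gwiw.flefd

Nuclei (vowels): i, e → 2 syllables.
/i…e/ gap (V1→V2): /wfl/; trying suffixes from longest down, /fl/ is the first permitted one, so coda /w/ | onset /fl/.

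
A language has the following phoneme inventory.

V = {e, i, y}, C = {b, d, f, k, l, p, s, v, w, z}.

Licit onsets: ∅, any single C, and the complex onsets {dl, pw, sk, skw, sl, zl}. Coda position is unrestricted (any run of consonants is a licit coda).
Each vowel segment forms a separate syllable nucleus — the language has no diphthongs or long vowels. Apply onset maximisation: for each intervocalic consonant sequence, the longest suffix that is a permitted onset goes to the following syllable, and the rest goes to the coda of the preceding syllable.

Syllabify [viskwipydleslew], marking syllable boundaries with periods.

Vowels present: i, i, y, e, e; each is a nucleus, giving 5 syllables.
Between /i/ (V1) and /i/ (V2): /skw/ — entire cluster is a permitted onset → onset /skw/, coda ∅.
Between /i/ (V2) and /y/ (V3): /p/ → onset of the next syllable (single consonants are always licit onsets).
Between /y/ (V3) and /e/ (V4): /dl/ is a licit onset in full, so it all attaches to the next syllable.
Between /e/ (V4) and /e/ (V5): cluster /sl/ — /sl/ is itself a permitted onset, so the whole cluster goes right; preceding coda = ∅.

vi.skwi.py.dle.slew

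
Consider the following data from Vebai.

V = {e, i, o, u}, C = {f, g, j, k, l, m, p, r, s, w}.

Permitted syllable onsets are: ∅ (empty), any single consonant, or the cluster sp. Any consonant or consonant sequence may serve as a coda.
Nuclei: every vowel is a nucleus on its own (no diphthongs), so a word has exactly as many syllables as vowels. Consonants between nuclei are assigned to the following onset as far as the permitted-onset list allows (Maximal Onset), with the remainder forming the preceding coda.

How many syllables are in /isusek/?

3

Vowels present: i, u, e; each is a nucleus, giving 3 syllables.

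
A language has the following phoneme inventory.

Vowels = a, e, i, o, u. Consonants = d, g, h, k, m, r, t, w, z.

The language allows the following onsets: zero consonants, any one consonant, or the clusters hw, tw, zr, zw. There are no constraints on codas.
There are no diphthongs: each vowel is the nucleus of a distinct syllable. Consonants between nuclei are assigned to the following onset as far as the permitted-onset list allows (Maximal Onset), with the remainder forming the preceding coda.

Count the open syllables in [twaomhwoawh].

2

Nuclei (vowels): a, o, o, a → 4 syllables.
σ1/σ2 boundary: no consonants, so the boundary falls immediately after /a/.
σ2/σ3 boundary: /mhw/ splits as /m/ + /hw/ (/hw/ is the longest suffix that is a licit onset).
σ3/σ4 boundary: nothing intervenes; syllable break is V.V.
Result: twa.om.hwo.awh.
Classifying each syllable: /twa/ (open), /om/ (closed), /hwo/ (open), /awh/ (closed).
Open syllables: 2.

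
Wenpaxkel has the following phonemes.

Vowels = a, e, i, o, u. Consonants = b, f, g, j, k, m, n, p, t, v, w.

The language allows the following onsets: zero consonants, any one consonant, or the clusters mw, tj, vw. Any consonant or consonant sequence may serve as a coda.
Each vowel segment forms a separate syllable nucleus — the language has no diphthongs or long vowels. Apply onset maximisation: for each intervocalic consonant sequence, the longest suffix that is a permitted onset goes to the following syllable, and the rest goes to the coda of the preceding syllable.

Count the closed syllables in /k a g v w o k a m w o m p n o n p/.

Nuclei (vowels): a, o, a, o, o → 5 syllables.
V1 /a/ – V2 /o/: /gvw/ splits as /g/ + /vw/ (/vw/ is the longest suffix that is a licit onset).
V2 /o/ – V3 /a/: /k/ → onset of the next syllable (single consonants are always licit onsets).
V3 /a/ – V4 /o/: /mw/ — entire cluster is a permitted onset → onset /mw/, coda ∅.
V4 /o/ – V5 /o/: /mpn/ splits as /mp/ + /n/ (/n/ is the longest suffix that is a licit onset).
Result: kag.vwo.ka.mwomp.nonp.
Classifying each syllable: /kag/ (closed), /vwo/ (open), /ka/ (open), /mwomp/ (closed), /nonp/ (closed).
Closed syllables: 3.

3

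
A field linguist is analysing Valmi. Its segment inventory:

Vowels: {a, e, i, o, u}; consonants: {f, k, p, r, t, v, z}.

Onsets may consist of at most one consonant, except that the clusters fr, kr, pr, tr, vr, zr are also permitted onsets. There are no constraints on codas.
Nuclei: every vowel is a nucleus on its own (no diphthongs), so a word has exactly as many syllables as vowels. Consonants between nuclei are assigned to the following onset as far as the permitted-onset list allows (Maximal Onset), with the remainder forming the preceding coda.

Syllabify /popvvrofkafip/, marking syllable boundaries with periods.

Vowels present: o, o, a, i; each is a nucleus, giving 4 syllables.
σ1/σ2 boundary: cluster /pvvr/ — the longest permitted-onset suffix is /vr/; onset = /vr/, preceding coda = /pv/.
σ2/σ3 boundary: /fk/; trying suffixes from longest down, /k/ is the first permitted one, so coda /f/ | onset /k/.
σ3/σ4 boundary: /f/ is a single consonant, so it becomes the next onset.

popv.vrof.ka.fip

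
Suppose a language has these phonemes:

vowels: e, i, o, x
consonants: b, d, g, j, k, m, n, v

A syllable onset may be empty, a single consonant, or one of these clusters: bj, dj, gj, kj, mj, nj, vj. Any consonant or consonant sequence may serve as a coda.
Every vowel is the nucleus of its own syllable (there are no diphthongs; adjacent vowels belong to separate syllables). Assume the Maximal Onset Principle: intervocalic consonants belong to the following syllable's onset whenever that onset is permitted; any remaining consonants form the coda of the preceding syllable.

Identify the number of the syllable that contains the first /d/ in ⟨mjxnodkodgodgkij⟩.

Vowels present: x, o, o, o, i; each is a nucleus, giving 5 syllables.
Between /x/ (V1) and /o/ (V2): just /n/ — single C goes to the following onset.
Between /o/ (V2) and /o/ (V3): cluster /dk/ — the longest permitted-onset suffix is /k/; onset = /k/, preceding coda = /d/.
Between /o/ (V3) and /o/ (V4): /dg/ splits as /d/ + /g/ (/g/ is the longest suffix that is a licit onset).
Between /o/ (V4) and /i/ (V5): /dgk/; trying suffixes from longest down, /k/ is the first permitted one, so coda /dg/ | onset /k/.
Result: mjx.nod.kod.godg.kij.
The first /d/ is in the coda of syllable 2 (/nod/).

2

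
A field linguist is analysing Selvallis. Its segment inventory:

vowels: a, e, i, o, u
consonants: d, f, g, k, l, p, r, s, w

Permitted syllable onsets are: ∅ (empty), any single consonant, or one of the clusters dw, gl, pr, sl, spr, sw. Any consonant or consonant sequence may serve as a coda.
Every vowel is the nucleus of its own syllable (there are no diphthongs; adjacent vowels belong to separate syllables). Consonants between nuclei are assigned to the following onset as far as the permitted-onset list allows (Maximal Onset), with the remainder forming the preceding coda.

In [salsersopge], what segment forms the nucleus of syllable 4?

Nuclei (vowels): a, e, o, e → 4 syllables.
The fourth nucleus (vowel 4 from the left) is /e/.

e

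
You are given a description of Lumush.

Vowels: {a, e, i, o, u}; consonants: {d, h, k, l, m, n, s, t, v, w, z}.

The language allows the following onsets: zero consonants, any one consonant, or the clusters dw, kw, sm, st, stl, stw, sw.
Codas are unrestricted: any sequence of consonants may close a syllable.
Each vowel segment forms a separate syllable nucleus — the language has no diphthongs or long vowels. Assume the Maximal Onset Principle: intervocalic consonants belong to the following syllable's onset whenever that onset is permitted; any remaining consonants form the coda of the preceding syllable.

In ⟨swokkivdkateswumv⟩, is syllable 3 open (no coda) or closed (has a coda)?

Vowels present: o, i, a, e, u; each is a nucleus, giving 5 syllables.
σ1/σ2 boundary: /kk/; trying suffixes from longest down, /k/ is the first permitted one, so coda /k/ | onset /k/.
σ2/σ3 boundary: /vdk/ — longest licit onset from the right is /k/, leaving /vd/ as coda.
σ3/σ4 boundary: /t/ is a single consonant, so it becomes the next onset.
σ4/σ5 boundary: /sw/ — entire cluster is a permitted onset → onset /sw/, coda ∅.
Syllabification: swok.kivd.ka.te.swumv.
Syllable 3 is /ka/; it ends in its nucleus with no coda, so it is open.

open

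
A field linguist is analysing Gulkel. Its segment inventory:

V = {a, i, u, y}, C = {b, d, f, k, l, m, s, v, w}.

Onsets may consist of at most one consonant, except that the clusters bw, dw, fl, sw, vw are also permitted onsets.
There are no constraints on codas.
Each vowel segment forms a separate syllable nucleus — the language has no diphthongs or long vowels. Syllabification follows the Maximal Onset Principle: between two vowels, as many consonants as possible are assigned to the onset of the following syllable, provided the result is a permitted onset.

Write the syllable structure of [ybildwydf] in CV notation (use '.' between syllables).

Vowels present: y, i, y; each is a nucleus, giving 3 syllables.
/y…i/ gap (V1→V2): just /b/ — single C goes to the following onset.
/i…y/ gap (V2→V3): cluster /ldw/ — the longest permitted-onset suffix is /dw/; onset = /dw/, preceding coda = /l/.
So the parse is y.bil.dwydf.
Mapping each syllable to C/V: /y/ → V, /bil/ → CVC, /dwydf/ → CCVCC.

V.CVC.CCVCC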